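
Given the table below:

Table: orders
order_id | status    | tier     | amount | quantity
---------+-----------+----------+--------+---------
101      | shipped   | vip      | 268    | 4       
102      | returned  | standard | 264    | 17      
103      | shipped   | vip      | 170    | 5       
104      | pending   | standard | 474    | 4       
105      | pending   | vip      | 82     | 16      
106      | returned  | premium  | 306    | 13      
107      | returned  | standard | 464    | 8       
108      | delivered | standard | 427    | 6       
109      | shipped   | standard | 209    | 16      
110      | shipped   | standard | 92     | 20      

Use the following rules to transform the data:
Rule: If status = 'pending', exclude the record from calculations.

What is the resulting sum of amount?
2200

Step 1: Identify records where status = 'pending'
Step 2: The excluded records sum to 556
Step 3: Original total amount = 2756
Step 4: Remaining total = 2756 - 556 = 2200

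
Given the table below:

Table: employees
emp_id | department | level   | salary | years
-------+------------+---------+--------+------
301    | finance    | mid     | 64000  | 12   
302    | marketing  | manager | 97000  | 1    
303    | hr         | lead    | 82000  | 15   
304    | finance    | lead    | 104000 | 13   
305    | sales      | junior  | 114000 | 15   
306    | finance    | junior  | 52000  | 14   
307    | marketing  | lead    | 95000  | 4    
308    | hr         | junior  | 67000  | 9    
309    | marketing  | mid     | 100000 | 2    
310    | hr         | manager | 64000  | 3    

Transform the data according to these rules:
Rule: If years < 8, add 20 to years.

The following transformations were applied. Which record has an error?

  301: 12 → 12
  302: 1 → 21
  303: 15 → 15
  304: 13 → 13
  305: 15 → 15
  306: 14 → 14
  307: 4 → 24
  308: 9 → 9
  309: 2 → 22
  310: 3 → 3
Record 310 has an error. The correct transformed value should be 23, not 3.

Step 1: Check each record against the rule
Step 2: Record 310 has years = 3
Step 3: Since 3 < 8, the bonus should have been applied
Step 4: Correct value = 23, but claimed value = 3
Conclusion: Record 310 has the error.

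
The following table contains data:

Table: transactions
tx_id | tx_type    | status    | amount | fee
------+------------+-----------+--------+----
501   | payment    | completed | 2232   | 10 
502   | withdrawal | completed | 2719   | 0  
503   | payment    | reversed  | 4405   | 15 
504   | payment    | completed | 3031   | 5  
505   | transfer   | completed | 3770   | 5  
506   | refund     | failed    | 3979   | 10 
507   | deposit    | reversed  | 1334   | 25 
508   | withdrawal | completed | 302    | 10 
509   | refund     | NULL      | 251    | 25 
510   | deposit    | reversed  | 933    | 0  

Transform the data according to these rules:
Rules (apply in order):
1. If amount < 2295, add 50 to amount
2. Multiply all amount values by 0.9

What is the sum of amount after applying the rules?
20885.4

Step 1: Apply Rule 1 - Add 50 to records with amount < 2295
  - 5 records affected: 5052 + (5 × 50) = 5302
  - Unaffected records: 17904
  - Sum after Rule 1: 23206
Step 2: Apply Rule 2 - Multiply all by 0.9
  - 23206 × 0.9 = 20885.4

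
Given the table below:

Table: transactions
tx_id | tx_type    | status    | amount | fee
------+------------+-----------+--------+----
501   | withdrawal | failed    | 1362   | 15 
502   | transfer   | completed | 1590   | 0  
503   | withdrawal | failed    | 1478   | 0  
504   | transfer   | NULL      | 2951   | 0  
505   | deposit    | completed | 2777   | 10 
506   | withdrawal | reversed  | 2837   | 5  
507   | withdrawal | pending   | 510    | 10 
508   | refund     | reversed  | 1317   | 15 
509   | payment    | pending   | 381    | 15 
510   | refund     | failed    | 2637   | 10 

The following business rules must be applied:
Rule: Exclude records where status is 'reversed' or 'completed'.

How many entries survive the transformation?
6

Step 1: Count records to exclude
  - 2 (reversed) + 2 (completed) = 4 records
Step 2: Total records: 10
Step 3: Remaining = 10 - 4 = 6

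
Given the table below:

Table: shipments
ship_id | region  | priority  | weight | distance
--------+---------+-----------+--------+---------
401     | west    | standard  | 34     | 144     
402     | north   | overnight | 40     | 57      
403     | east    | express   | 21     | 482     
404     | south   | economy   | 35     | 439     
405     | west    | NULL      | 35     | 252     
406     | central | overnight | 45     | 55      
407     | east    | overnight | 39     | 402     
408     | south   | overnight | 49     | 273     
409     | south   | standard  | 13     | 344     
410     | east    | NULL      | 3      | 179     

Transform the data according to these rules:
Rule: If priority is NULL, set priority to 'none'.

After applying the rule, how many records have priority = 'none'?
2

Step 1: Count records where priority IS NULL
Step 2: Found 2 records with NULL priority
Step 3: These records will have priority set to 'none'
Step 4: Records already having priority = 'none': 0
Step 5: Answer: 2 + 0 = 2 records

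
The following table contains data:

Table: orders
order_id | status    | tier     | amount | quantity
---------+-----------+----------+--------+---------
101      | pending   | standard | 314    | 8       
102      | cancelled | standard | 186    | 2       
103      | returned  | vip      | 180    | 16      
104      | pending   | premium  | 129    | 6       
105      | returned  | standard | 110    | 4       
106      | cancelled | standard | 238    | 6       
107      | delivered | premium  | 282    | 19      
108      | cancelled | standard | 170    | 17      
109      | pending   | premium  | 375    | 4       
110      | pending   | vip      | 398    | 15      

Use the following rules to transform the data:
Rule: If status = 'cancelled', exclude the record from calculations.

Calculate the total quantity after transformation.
72

Step 1: Identify records where status = 'cancelled'
Step 2: The excluded records sum to 25
Step 3: Original total quantity = 97
Step 4: Remaining total = 97 - 25 = 72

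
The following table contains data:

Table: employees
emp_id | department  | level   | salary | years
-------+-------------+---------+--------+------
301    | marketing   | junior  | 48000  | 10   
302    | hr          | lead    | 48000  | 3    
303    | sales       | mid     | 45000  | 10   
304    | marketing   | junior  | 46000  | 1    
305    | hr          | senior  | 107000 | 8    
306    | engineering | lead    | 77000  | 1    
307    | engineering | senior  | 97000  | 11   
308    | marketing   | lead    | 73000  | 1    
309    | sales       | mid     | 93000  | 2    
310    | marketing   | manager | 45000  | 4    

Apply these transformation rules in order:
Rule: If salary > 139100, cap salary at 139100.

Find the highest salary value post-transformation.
107000

Step 1: Original maximum salary = 107000
Step 2: Check cap of 139100 against maximum
Step 3: No records exceed the cap (max 107000 <= cap 139100), so no capping applies
Step 4: Maximum after transformation = 107000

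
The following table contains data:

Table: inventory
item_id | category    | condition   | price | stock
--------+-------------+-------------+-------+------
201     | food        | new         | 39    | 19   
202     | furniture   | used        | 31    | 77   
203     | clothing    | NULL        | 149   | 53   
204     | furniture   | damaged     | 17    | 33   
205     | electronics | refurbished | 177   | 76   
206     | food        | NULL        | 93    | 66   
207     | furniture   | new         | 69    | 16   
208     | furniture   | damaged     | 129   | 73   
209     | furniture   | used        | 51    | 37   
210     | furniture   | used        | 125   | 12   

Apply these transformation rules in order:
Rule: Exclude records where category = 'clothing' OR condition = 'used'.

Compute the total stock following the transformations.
283

Step 1: Find records where category = 'clothing' OR condition = 'used'
Step 2: 4 records match, summing to 179
Step 3: Original sum: 462
Step 4: Remaining sum = 462 - 179 = 283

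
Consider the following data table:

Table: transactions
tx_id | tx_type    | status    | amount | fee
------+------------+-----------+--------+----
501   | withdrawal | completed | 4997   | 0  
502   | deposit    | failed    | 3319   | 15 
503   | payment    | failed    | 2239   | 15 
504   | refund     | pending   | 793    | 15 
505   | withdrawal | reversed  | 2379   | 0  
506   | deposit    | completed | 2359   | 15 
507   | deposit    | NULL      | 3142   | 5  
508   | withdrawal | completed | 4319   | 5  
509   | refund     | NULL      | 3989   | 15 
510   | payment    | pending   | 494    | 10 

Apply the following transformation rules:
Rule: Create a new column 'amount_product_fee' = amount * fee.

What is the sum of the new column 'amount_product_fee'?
232730

Step 1: For each record, compute amount * fee
Example calculations:
  4997 * 0 = 0
  3319 * 15 = 49785
  2239 * 15 = 33585
  ...
Step 2: Sum all derived values
Step 3: Total = 232730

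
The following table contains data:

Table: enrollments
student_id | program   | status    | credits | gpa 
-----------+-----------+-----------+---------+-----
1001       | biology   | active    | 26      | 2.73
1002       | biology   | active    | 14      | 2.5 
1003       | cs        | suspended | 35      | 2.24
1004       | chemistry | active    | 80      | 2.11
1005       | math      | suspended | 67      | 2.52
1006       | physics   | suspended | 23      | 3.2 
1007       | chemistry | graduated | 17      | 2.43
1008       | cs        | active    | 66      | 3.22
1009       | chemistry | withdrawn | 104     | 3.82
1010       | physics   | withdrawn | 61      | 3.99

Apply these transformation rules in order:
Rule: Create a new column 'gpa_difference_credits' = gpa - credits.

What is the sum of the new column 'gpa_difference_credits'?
-464.24

Step 1: For each record, compute gpa - credits
Example calculations:
  2.73 - 26 = -23.27
  2.5 - 14 = -11.5
  2.24 - 35 = -32.76
  ...
Step 2: Sum all derived values
Step 3: Total = -464.24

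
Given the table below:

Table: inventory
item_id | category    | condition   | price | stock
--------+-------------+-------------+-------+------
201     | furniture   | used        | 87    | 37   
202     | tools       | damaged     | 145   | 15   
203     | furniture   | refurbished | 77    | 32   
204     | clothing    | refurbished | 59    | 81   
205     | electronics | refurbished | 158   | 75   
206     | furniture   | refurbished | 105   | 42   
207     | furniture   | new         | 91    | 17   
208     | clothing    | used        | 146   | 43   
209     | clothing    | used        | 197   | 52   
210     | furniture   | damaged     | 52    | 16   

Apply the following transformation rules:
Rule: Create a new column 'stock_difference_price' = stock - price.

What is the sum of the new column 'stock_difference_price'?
-707

Step 1: For each record, compute stock - price
Example calculations:
  37 - 87 = -50
  15 - 145 = -130
  32 - 77 = -45
  ...
Step 2: Sum all derived values
Step 3: Total = -707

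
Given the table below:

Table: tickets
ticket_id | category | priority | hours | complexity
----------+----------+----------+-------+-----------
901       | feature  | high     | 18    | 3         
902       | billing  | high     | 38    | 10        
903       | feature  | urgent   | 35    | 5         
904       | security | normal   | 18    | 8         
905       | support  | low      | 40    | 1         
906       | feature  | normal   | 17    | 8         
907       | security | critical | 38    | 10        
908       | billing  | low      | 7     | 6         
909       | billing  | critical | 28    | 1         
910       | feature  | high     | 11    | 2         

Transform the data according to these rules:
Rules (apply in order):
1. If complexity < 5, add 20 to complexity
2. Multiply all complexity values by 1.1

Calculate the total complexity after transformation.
147.4

Step 1: Apply Rule 1 - Add 20 to records with complexity < 5
  - 4 records affected: 7 + (4 × 20) = 87
  - Unaffected records: 47
  - Sum after Rule 1: 134
Step 2: Apply Rule 2 - Multiply all by 1.1
  - 134 × 1.1 = 147.4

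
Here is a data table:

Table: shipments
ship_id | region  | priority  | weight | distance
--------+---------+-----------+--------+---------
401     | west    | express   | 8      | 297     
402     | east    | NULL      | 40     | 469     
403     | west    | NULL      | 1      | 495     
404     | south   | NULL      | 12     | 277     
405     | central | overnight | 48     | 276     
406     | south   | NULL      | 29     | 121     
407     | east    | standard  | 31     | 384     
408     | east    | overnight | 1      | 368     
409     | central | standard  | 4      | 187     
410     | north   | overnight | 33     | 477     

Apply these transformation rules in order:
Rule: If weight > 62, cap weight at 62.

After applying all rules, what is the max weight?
48

Step 1: Original maximum weight = 48
Step 2: Check cap of 62 against maximum
Step 3: No records exceed the cap (max 48 <= cap 62), so no capping applies
Step 4: Maximum after transformation = 48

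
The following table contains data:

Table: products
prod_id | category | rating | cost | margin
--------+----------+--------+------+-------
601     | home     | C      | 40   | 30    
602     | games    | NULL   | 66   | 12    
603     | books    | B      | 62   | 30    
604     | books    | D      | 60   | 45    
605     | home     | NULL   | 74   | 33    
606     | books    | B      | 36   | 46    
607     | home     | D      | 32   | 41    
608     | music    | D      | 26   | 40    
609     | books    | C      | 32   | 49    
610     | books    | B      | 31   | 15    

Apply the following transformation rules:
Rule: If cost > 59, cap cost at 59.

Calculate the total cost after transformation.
433

Step 1: 4 records have cost > 59
Step 2: These records originally summed to 262
Step 3: After capping: 4 × 59 = 236
Step 4: Unaffected records sum: 197
Step 5: Final sum = 236 + 197 = 433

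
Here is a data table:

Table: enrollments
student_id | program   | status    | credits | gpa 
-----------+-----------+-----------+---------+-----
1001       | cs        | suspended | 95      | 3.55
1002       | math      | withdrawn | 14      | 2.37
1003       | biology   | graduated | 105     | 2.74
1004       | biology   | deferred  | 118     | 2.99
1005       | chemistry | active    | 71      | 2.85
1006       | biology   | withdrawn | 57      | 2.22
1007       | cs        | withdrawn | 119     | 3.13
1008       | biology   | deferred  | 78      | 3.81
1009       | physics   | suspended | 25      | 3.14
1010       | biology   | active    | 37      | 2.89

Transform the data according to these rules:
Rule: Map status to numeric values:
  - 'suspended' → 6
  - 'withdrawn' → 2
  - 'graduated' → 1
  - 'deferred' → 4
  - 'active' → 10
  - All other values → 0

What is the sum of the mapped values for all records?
47

Step 1: Apply mapping to each record
Step 2: Count by status:
  'suspended': 2 records × 6 = 12
  'withdrawn': 3 records × 2 = 6
  'graduated': 1 records × 1 = 1
  'deferred': 2 records × 4 = 8
  'active': 2 records × 10 = 20
Step 3: Sum all mapped values = 47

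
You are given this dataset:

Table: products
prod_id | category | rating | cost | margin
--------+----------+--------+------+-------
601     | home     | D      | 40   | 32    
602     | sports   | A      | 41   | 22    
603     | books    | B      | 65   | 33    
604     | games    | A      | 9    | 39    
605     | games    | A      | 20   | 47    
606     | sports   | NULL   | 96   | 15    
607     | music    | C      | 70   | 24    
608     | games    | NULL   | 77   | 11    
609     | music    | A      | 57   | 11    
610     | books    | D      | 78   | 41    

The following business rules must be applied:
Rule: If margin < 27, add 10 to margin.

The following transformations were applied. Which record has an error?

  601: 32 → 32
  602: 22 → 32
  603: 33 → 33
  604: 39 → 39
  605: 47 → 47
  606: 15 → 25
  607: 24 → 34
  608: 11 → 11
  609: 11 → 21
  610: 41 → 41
Record 608 has an error. The correct transformed value should be 21, not 11.

Step 1: Check each record against the rule
Step 2: Record 608 has margin = 11
Step 3: Since 11 < 27, the bonus should have been applied
Step 4: Correct value = 21, but claimed value = 11
Conclusion: Record 608 has the error.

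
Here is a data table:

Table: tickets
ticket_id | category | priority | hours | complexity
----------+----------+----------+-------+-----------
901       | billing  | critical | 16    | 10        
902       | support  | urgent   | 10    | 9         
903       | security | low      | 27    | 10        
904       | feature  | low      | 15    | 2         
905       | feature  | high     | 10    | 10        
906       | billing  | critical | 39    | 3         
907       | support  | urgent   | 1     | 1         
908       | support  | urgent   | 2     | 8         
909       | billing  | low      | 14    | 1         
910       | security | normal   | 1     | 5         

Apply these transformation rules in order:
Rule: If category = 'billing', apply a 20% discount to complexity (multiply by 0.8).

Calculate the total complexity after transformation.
56.2

Step 1: Records with category = 'billing' have total complexity = 14
Step 2: Apply multiplier: 14 × 0.8 = 11.2
Step 3: Other records total: 45
Step 4: Final sum = 11.2 + 45 = 56.2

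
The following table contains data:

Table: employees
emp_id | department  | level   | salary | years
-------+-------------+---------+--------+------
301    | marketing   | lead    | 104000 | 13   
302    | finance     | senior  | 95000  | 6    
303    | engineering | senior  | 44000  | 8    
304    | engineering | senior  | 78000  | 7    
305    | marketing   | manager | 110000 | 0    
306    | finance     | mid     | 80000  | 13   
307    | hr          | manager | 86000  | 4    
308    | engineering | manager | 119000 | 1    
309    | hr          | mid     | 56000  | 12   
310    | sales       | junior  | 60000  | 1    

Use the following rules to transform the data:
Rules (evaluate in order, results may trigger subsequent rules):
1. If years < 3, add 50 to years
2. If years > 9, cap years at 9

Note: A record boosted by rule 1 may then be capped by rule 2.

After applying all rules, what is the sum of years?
79

Step 1: Apply rule 1 to records with years < 3
  - 3 records get bonus of 50
  - Of these, 3 records then exceed 9 and get capped
Step 2: Apply rule 2 to records with years > 9
  - 3 records (original) are capped
Step 3: Calculate final sum = 79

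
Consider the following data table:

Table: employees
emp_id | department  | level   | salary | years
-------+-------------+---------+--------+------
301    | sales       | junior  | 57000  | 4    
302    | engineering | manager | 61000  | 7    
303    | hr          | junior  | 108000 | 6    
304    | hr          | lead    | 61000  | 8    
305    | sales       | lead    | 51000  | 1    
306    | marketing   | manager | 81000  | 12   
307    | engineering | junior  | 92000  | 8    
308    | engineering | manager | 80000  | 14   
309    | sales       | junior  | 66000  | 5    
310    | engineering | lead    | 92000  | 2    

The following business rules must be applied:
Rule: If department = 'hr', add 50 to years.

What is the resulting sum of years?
167

Step 1: Count records where department = 'hr': 2
Step 2: Total bonus added: 2 × 50 = 100
Step 3: Original sum of years: 67
Step 4: Final sum = 67 + 100 = 167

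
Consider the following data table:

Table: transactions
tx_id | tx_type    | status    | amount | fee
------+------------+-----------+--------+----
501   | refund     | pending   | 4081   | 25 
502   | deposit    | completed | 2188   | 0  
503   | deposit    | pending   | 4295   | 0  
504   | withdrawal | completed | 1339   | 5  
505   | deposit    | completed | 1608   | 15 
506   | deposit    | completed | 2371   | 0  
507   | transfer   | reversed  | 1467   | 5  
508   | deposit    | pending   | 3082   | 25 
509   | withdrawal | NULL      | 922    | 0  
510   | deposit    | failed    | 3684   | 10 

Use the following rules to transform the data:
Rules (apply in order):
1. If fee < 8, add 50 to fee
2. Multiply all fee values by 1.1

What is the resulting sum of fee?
423.5

Step 1: Apply Rule 1 - Add 50 to records with fee < 8
  - 6 records affected: 10 + (6 × 50) = 310
  - Unaffected records: 75
  - Sum after Rule 1: 385
Step 2: Apply Rule 2 - Multiply all by 1.1
  - 385 × 1.1 = 423.5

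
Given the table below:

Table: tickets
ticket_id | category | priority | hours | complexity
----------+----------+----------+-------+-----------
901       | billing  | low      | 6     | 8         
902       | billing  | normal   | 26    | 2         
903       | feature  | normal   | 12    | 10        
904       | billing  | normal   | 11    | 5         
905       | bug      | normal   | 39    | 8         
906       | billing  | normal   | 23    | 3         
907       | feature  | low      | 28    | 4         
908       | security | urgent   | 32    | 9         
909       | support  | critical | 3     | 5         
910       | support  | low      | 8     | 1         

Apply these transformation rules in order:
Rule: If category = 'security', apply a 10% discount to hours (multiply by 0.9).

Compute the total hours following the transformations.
184.8

Step 1: Records with category = 'security' have total hours = 32
Step 2: Apply multiplier: 32 × 0.9 = 28.8
Step 3: Other records total: 156
Step 4: Final sum = 28.8 + 156 = 184.8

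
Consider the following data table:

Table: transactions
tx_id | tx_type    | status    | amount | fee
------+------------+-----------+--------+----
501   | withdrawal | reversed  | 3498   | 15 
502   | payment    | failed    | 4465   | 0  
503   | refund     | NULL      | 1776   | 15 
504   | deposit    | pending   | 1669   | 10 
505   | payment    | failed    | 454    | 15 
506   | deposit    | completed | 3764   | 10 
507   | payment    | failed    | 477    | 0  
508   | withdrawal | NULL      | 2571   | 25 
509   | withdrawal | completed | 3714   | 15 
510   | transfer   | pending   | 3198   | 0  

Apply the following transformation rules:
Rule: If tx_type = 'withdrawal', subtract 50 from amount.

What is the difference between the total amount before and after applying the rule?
150

Step 1: Original sum of amount = 25586
Step 2: 3 records have tx_type = 'withdrawal'
Step 3: Each affected record changes by -50
Step 4: Total change = 3 × -50 = -150
Step 5: New sum = 25586 + -150 = 25436
Step 6: Difference = |25436 - 25586| = 150
        (Sum decreased by 150)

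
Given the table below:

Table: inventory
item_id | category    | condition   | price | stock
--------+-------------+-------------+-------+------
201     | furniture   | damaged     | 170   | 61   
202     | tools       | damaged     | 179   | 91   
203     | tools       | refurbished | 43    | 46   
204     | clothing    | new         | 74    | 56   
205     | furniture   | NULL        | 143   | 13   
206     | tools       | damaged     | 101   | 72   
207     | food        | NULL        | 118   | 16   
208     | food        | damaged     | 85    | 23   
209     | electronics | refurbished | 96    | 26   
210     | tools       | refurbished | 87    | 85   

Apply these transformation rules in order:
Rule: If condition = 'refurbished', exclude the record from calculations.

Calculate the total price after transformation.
870

Step 1: Identify records where condition = 'refurbished'
Step 2: The excluded records sum to 226
Step 3: Original total price = 1096
Step 4: Remaining total = 1096 - 226 = 870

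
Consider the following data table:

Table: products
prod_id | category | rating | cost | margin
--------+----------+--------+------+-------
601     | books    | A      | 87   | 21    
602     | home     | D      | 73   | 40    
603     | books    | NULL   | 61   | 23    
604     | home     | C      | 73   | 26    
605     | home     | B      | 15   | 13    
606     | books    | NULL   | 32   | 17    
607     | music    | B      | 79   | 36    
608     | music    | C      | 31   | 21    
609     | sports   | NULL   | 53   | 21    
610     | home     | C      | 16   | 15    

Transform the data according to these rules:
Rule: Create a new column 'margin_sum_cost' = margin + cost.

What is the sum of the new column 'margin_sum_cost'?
753

Step 1: For each record, compute margin + cost
Example calculations:
  21 + 87 = 108
  40 + 73 = 113
  23 + 61 = 84
  ...
Step 2: Sum all derived values
Step 3: Total = 753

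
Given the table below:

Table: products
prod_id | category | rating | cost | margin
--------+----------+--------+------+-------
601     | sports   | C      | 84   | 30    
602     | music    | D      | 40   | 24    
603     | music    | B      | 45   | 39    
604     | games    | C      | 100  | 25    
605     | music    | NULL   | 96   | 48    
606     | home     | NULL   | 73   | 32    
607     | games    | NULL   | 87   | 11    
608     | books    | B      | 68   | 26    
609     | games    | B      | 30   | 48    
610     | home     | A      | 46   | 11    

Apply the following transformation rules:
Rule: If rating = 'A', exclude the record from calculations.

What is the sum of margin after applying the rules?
283

Step 1: Identify records where rating = 'A'
Step 2: The excluded records sum to 11
Step 3: Original total margin = 294
Step 4: Remaining total = 294 - 11 = 283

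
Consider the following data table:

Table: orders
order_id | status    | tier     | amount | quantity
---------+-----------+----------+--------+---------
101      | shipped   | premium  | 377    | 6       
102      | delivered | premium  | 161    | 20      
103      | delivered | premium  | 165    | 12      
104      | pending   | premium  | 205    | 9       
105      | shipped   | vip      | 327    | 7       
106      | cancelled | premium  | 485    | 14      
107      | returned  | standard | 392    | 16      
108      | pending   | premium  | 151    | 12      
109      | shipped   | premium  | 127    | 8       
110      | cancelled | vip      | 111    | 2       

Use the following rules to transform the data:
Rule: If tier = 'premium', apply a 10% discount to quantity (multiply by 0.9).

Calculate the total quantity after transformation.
97.9

Step 1: Records with tier = 'premium' have total quantity = 81
Step 2: Apply multiplier: 81 × 0.9 = 72.9
Step 3: Other records total: 25
Step 4: Final sum = 72.9 + 25 = 97.9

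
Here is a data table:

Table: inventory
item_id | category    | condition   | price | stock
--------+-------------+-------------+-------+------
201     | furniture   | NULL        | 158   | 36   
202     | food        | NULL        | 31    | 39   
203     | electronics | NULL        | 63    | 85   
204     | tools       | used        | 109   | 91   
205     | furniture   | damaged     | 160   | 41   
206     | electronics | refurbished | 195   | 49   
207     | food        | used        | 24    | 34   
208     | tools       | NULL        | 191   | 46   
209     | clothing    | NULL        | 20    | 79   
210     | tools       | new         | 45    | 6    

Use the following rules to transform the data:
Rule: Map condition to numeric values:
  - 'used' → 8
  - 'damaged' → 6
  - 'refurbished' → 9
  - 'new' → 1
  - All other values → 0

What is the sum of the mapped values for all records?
32

Step 1: Apply mapping to each record
Step 2: Count by status:
  'used': 2 records × 8 = 16
  'damaged': 1 records × 6 = 6
  'refurbished': 1 records × 9 = 9
  'new': 1 records × 1 = 1
Step 3: Sum all mapped values = 32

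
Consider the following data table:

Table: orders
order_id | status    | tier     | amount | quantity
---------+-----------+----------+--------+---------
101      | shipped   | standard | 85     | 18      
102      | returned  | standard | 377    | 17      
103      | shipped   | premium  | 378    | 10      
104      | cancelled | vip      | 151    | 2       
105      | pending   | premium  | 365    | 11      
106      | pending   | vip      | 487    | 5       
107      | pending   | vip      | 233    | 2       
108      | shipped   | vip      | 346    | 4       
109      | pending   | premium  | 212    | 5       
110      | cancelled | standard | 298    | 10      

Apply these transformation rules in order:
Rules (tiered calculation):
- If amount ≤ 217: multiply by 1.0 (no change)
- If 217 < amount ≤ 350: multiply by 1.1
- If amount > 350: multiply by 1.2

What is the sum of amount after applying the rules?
3341.1

Step 1: Tier 1 (amount ≤ 217): 3 records, sum = 448 × 1.0 = 448.0
Step 2: Tier 2 (217 < amount ≤ 350): 3 records, sum = 877 × 1.1 = 964.7
Step 3: Tier 3 (amount > 350): 4 records, sum = 1607 × 1.2 = 1928.4
Step 4: Final sum = 448.0 + 964.7 + 1928.4 = 3341.1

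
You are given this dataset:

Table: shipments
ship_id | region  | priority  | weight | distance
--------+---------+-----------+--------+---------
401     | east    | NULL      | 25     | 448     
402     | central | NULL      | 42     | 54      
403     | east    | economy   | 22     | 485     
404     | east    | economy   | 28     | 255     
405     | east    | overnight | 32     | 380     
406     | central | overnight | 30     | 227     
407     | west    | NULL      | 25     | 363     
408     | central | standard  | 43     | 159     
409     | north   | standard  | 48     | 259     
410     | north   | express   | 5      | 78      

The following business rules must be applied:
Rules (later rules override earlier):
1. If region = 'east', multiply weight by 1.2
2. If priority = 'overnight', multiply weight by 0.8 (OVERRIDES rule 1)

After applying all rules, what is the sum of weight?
302.6

Step 1: Rule 2 takes priority for records with priority = 'overnight'
  - 2 records: 62 × 0.8 = 49.6
Step 2: Rule 1 applies to remaining records with region = 'east'
  - 3 records: 75 × 1.2 = 90.0
Step 3: Other records unchanged: 163
Step 4: Final sum = 49.6 + 90.0 + 163 = 302.6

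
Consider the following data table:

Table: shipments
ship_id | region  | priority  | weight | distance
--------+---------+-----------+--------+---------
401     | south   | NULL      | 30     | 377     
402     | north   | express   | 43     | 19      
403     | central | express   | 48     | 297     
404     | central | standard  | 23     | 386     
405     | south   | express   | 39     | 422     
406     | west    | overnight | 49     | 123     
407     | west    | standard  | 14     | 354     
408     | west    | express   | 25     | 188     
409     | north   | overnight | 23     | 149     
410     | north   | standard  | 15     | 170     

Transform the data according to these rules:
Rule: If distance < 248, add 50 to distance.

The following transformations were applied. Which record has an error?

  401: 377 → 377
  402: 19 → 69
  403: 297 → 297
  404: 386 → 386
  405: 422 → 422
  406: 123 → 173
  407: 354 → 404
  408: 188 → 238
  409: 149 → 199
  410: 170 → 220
Record 407 has an error. The correct transformed value should be 354, not 404.

Step 1: Check each record against the rule
Step 2: Record 407 has distance = 354
Step 3: Since 354 >= 248, the bonus should not have been applied
Step 4: Correct value = 354, but claimed value = 404
Conclusion: Record 407 has the error.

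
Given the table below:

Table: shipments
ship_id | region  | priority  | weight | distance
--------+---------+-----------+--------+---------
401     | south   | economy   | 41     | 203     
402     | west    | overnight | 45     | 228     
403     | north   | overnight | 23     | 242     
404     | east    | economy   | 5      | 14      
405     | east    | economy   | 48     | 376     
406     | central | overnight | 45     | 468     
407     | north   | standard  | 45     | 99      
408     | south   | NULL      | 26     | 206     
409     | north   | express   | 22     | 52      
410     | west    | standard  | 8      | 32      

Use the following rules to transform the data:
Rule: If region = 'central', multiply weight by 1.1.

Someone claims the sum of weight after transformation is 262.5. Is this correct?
No, the correct result is 312.5.

Step 1: Calculate the correct sum after transformation
Step 2: Apply multiplier 1.1 to records where region = 'central'
Step 3: Correct result = 312.5
Step 4: Claimed result = 262.5
Step 5: 312.5 ≠ 262.5
Conclusion: The claimed result is incorrect. The correct answer is 312.5.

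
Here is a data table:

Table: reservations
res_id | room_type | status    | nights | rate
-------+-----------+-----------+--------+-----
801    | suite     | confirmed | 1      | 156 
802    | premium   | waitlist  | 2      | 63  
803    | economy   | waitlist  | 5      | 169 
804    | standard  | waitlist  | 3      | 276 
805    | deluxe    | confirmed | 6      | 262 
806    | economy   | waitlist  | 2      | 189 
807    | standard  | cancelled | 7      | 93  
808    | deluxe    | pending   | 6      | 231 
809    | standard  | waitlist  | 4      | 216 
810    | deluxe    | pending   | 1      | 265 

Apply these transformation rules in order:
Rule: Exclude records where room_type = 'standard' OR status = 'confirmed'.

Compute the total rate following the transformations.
917

Step 1: Find records where room_type = 'standard' OR status = 'confirmed'
Step 2: 5 records match, summing to 1003
Step 3: Original sum: 1920
Step 4: Remaining sum = 1920 - 1003 = 917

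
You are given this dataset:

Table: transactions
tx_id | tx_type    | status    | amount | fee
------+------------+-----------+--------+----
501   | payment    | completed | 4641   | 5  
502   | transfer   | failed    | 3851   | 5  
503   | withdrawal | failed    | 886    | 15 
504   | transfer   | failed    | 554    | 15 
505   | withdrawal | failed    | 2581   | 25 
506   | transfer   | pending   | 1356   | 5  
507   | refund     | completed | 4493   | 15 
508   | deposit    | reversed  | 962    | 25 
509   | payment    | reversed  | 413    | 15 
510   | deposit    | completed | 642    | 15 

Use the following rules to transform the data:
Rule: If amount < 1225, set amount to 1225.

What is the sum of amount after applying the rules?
23047

Step 1: 5 records have amount < 1225
Step 2: These records originally summed to 3457
Step 3: After setting to minimum: 5 × 1225 = 6125
Step 4: Unaffected records sum: 16922
Step 5: Final sum = 6125 + 16922 = 23047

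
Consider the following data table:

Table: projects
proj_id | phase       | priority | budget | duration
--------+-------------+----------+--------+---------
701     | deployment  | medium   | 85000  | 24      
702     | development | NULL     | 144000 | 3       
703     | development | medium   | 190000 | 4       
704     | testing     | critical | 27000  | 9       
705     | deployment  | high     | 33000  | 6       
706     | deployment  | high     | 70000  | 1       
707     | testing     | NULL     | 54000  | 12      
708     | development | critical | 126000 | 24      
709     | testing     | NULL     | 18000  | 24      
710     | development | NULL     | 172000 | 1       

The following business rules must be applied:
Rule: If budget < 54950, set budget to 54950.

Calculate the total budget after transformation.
1006800

Step 1: 4 records have budget < 54950
Step 2: These records originally summed to 132000
Step 3: After setting to minimum: 4 × 54950 = 219800
Step 4: Unaffected records sum: 787000
Step 5: Final sum = 219800 + 787000 = 1006800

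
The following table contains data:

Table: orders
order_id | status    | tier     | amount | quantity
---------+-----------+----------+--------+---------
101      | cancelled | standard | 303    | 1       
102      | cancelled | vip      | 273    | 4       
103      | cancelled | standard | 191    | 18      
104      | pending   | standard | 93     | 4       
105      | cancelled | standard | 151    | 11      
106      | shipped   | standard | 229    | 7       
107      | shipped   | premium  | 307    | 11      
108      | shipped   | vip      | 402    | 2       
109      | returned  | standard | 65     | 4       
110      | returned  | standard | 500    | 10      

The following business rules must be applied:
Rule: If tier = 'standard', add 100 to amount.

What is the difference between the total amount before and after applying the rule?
700

Step 1: Original sum of amount = 2514
Step 2: 7 records have tier = 'standard'
Step 3: Each affected record changes by 100
Step 4: Total change = 7 × 100 = 700
Step 5: New sum = 2514 + 700 = 3214
Step 6: Difference = |3214 - 2514| = 700
        (Sum increased by 700)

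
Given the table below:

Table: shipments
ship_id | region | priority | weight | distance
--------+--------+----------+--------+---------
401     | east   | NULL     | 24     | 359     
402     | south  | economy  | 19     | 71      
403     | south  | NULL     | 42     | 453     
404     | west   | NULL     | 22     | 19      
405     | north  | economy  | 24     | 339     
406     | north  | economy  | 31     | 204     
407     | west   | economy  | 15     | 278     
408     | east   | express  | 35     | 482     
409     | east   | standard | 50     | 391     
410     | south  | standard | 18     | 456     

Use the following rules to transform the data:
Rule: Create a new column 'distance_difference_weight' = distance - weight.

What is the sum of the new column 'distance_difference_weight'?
2772

Step 1: For each record, compute distance - weight
Example calculations:
  359 - 24 = 335
  71 - 19 = 52
  453 - 42 = 411
  ...
Step 2: Sum all derived values
Step 3: Total = 2772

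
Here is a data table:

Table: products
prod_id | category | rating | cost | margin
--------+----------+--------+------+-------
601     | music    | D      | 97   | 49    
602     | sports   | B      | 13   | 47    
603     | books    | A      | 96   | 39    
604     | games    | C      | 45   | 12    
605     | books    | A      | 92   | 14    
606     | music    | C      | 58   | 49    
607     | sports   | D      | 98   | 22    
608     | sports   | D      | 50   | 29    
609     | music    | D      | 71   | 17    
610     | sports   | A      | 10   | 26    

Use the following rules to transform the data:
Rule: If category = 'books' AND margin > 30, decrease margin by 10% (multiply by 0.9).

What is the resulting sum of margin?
300.1

Step 1: Find records where category = 'books' AND margin > 30
Step 2: 1 records match, summing to 39
Step 3: After multiplier: 39 × 0.9 = 35.1
Step 4: Unaffected records sum: 265
Step 5: Final sum = 35.1 + 265 = 300.1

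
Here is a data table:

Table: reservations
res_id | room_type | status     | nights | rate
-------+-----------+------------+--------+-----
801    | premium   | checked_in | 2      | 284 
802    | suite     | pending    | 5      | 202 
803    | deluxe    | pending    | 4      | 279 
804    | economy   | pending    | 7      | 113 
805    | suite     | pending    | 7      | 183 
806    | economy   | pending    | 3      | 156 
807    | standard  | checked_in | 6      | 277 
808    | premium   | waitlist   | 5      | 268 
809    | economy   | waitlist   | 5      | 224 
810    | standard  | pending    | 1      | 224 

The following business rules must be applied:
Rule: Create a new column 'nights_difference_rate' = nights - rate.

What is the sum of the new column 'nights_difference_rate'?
-2165

Step 1: For each record, compute nights - rate
Example calculations:
  2 - 284 = -282
  5 - 202 = -197
  4 - 279 = -275
  ...
Step 2: Sum all derived values
Step 3: Total = -2165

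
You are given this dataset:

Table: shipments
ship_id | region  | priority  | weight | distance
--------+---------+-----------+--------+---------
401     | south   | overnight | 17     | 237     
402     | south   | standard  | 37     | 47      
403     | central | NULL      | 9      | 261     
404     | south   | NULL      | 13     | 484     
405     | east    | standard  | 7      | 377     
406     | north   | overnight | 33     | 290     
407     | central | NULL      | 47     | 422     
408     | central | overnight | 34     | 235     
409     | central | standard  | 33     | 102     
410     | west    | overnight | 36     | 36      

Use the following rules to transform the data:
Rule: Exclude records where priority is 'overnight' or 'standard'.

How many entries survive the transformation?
3

Step 1: Count records to exclude
  - 4 (overnight) + 3 (standard) = 7 records
Step 2: Total records: 10
Step 3: Remaining = 10 - 7 = 3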